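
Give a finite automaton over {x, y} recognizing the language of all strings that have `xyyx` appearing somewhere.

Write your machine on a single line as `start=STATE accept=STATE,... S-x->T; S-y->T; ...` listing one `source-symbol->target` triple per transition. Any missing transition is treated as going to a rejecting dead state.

start=q0; accept=q4; q0-x->q1; q0-y->q0; q1-x->q1; q1-y->q2; q2-x->q1; q2-y->q3; q3-x->q4; q3-y->q0; q4-x->q4; q4-y->q4

States q0..q3 record the length of the longest prefix of `xyyx` that matches the current input suffix. Reaching q4 means `xyyx` has been seen, and we stay there forever. Accept from q4.
With 5 states:
        x   y  
>  q0   q1  q0 
   q1   q1  q2 
   q2   q1  q3 
   q3   q4  q0 
 * q4   q4  q4 
(> = start, * = accepting)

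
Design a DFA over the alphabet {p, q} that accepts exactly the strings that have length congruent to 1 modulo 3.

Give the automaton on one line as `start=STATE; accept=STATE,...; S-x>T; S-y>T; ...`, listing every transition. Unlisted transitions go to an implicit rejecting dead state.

start=s0; accept=s1; s0-p>s1; s0-q>s1; s1-p>s2; s1-q>s2; s2-p>s0; s2-q>s0

Only the length mod 3 matters, so use a 3-cycle: from any state, every input symbol moves to the next state, wrapping s2 back to s0. Mark s1 accepting.
A 3-state machine:
        p   q  
>  s0   s1  s1 
 * s1   s2  s2 
   s2   s0  s0 
(> = start, * = accepting)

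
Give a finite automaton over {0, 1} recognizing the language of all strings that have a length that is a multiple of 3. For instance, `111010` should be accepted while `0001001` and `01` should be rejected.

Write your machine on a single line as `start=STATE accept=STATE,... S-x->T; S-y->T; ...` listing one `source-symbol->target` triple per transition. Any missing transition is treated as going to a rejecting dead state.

Only the length mod 3 matters, so use a 3-cycle: from any state, every input symbol moves to the next state, wrapping q2 back to q0. Mark q0 accepting.
3 states suffice.
        0   1  
>* q0   q1  q1 
   q1   q2  q2 
   q2   q0  q0 
(> = start, * = accepting)

start=q0; accept=q0; q0-0->q1; q0-1->q1; q1-0->q2; q1-1->q2; q2-0->q0; q2-1->q0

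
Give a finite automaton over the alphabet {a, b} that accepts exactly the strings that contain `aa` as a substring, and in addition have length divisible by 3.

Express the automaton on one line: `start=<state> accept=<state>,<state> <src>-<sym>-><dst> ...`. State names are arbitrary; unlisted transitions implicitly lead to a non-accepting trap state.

Build one automaton per condition and run them in lockstep. One (3 states) tracks whether and how much of `aa` has been seen; the other (3 states) tracks the input length modulo 3. Each combined state is a pair, one component from each; accept when both components accept.
9 states suffice.
        a   b  
>  s0   s1  s2 
   s1   s3  s4 
   s2   s5  s4 
   s3   s6  s6 
   s4   s7  s0 
   s5   s6  s0 
 * s6   s8  s8 
   s7   s8  s2 
   s8   s3  s3 
(> = start, * = accepting)

start=s0 accept=s6 s0-a->s1 s0-b->s2 s1-a->s3 s1-b->s4 s2-a->s5 s2-b->s4 s3-a->s6 s3-b->s6 s4-a->s7 s4-b->s0 s5-a->s6 s5-b->s0 s6-a->s8 s6-b->s8 s7-a->s8 s7-b->s2 s8-a->s3 s8-b->s3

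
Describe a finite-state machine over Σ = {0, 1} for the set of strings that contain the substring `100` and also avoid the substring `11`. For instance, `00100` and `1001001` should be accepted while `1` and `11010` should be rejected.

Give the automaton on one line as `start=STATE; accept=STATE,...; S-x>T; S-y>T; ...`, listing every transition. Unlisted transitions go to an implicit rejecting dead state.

Handle the two conditions separately and then intersect. The first has 4 states tracking whether and how much of `100` has been seen; the second has 3 states tracking partial matches of the forbidden pattern `11`. A product state is a pair (one from each), accepting exactly when both do.
        0   1  
>  q0   q0  q1 
   q1   q2  q3 
   q2   q4  q1 
   q3   q5  q3 
 * q4   q4  q6 
   q5   q7  q3 
 * q6   q4  q7 
   q7   q7  q7 
(> = start, * = accepting)

start=q0; accept=q4,q6; q0-0>q0; q0-1>q1; q1-0>q2; q1-1>q3; q2-0>q4; q2-1>q1; q3-0>q5; q3-1>q3; q4-0>q4; q4-1>q6; q5-0>q7; q5-1>q3; q6-0>q4; q6-1>q7; q7-0>q7; q7-1>q7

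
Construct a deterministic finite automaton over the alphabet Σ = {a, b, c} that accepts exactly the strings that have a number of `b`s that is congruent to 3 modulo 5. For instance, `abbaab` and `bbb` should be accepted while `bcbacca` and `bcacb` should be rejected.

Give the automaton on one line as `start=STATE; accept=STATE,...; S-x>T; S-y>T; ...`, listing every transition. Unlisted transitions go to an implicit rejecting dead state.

start=s0; accept=s3; s0-a>s0; s0-b>s1; s0-c>s0; s1-a>s1; s1-b>s2; s1-c>s1; s2-a>s2; s2-b>s3; s2-c>s2; s3-a>s3; s3-b>s4; s3-c>s3; s4-a>s4; s4-b>s0; s4-c>s4

Keep the running count of `b`s modulo 5: each `b` advances along the cycle s0 → s1 → s2 → s3 → s4 → s0 while other symbols loop. Accept at s3.
With 5 states:
        a   b   c  
>  s0   s0  s1  s0 
   s1   s1  s2  s1 
   s2   s2  s3  s2 
 * s3   s3  s4  s3 
   s4   s4  s0  s4 
(> = start, * = accepting)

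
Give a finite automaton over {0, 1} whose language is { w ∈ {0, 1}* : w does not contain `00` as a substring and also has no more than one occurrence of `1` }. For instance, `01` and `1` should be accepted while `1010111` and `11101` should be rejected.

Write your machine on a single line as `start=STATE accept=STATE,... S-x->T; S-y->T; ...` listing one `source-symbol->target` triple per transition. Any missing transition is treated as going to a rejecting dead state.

Build one automaton per condition and run them in lockstep. One (3 states) tracks partial matches of the forbidden pattern `00`; the other (3 states) tracks the count of `1`s, saturating at 2. Each combined state is a pair, one component from each; accept when both components accept. Minimizing collapses redundant product states.
5 states suffice.
       0  1 
>* A   B  C 
 * B   D  C 
 * C   E  D 
   D   D  D 
 * E   D  D 
(> = start, * = accepting)

start=A; accept=A,B,C,E; A-0->B; A-1->C; B-0->D; B-1->C; C-0->E; C-1->D; D-0->D; D-1->D; E-0->D; E-1->D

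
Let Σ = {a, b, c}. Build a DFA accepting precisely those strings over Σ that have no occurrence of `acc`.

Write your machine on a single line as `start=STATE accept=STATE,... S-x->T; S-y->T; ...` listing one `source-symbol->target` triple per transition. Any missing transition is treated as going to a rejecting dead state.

Track partial matches of the forbidden pattern `acc`. State S3 is a dead state reached once `acc` has occurred; every other state accepts. S0 means no part of `acc` is currently matched.
        a   b   c  
>* S0   S1  S0  S0 
 * S1   S1  S0  S2 
 * S2   S1  S0  S3 
   S3   S3  S3  S3 
(> = start, * = accepting)

start=S0; accept=S0,S1,S2; S0-a->S1; S0-b->S0; S0-c->S0; S1-a->S1; S1-b->S0; S1-c->S2; S2-a->S1; S2-b->S0; S2-c->S3; S3-a->S3; S3-b->S3; S3-c->S3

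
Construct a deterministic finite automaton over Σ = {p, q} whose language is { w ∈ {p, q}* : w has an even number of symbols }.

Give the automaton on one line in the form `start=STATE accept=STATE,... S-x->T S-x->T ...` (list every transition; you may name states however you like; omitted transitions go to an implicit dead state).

Count input length modulo 2: every symbol advances one step around the cycle s0 → s1 → s0. Accept at s0.
2 states suffice.
        p   q  
>* s0   s1  s1 
   s1   s0  s0 
(> = start, * = accepting)

start=s0 accept=s0 s0-p->s1 s0-q->s1 s1-p->s0 s1-q->s0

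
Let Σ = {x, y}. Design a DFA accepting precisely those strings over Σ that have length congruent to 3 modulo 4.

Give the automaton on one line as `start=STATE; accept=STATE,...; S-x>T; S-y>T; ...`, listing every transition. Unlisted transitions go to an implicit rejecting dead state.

start=q0; accept=q3; q0-x>q1; q0-y>q1; q1-x>q2; q1-y>q2; q2-x>q3; q2-y>q3; q3-x>q0; q3-y>q0

Count input length modulo 4: every symbol advances one step around the cycle q0 → q1 → q2 → q3 → q0. Accept at q3.
With 4 states:
        x   y  
>  q0   q1  q1 
   q1   q2  q2 
   q2   q3  q3 
 * q3   q0  q0 
(> = start, * = accepting)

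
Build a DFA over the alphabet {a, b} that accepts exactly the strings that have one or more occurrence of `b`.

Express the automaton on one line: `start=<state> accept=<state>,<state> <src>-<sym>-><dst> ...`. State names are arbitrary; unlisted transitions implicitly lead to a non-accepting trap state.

Count `b`s, saturating at 2: state q0 means no `b` yet, q1 means one `b` seen, q2 means more than one. Each `b` increments (capped at q2); other symbols loop. Accept from {q1, q2}.
A 3-state machine:
        a   b  
>  q0   q0  q1 
 * q1   q1  q2 
 * q2   q2  q2 
(> = start, * = accepting)

start=q0 accept=q1,q2 q0-a->q0 q0-b->q1 q1-a->q1 q1-b->q2 q2-a->q2 q2-b->q2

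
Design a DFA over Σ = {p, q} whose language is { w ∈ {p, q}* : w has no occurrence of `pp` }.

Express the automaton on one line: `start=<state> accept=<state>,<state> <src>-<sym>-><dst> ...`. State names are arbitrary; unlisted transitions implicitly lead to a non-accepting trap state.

start=A accept=A,B A-p->B A-q->A B-p->C B-q->A C-p->C C-q->C

This is the complement of 'contains `pp`'. Use the same substring-matching states — A through C holding how much of `pp` has just been matched — but flip the accepting set: everything except the trap C accepts.
With 3 states:
       p  q 
>* A   B  A 
 * B   C  A 
   C   C  C 
(> = start, * = accepting)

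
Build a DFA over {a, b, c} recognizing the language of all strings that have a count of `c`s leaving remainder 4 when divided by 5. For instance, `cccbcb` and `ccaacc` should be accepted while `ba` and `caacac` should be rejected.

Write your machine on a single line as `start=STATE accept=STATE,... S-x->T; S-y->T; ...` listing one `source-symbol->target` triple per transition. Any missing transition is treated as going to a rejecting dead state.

start=S0; accept=S4; S0-a->S0; S0-b->S0; S0-c->S1; S1-a->S1; S1-b->S1; S1-c->S2; S2-a->S2; S2-b->S2; S2-c->S3; S3-a->S3; S3-b->S3; S3-c->S4; S4-a->S4; S4-b->S4; S4-c->S0

Keep the running count of `c`s modulo 5: each `c` advances along the cycle S0 → S1 → S2 → S3 → S4 → S0 while other symbols loop. Accept at S4.
A 5-state machine:
        a   b   c  
>  S0   S0  S0  S1 
   S1   S1  S1  S2 
   S2   S2  S2  S3 
   S3   S3  S3  S4 
 * S4   S4  S4  S0 
(> = start, * = accepting)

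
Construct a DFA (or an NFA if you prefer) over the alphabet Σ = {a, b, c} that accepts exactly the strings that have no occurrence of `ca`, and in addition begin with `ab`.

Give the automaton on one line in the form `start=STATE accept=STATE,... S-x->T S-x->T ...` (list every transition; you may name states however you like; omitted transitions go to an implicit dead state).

Build one automaton per condition and run them in lockstep. The first has 3 states tracking partial matches of the forbidden pattern `ca`; the second has 4 states tracking whether the input so far still matches the prefix `ab`. A product state is a pair (one from each), accepting exactly when both do.
8 states suffice.
        a   b   c  
>  q0   q1  q2  q3 
   q1   q2  q4  q3 
   q2   q2  q2  q3 
   q3   q5  q2  q3 
 * q4   q4  q4  q6 
   q5   q5  q5  q5 
 * q6   q7  q4  q6 
   q7   q7  q7  q7 
(> = start, * = accepting)

start=q0 accept=q4,q6 q0-a->q1 q0-b->q2 q0-c->q3 q1-a->q2 q1-b->q4 q1-c->q3 q2-a->q2 q2-b->q2 q2-c->q3 q3-a->q5 q3-b->q2 q3-c->q3 q4-a->q4 q4-b->q4 q4-c->q6 q5-a->q5 q5-b->q5 q5-c->q5 q6-a->q7 q6-b->q4 q6-c->q6 q7-a->q7 q7-b->q7 q7-c->q7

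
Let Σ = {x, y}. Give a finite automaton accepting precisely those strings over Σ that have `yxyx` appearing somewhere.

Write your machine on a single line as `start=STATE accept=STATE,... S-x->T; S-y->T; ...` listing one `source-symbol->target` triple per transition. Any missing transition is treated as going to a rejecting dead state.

States q0..q3 record the length of the longest prefix of `yxyx` that matches the current input suffix. Reaching q4 means `yxyx` has been seen, and we stay there forever. Accept from q4.
5 states suffice.
        x   y  
>  q0   q0  q1 
   q1   q2  q1 
   q2   q0  q3 
   q3   q4  q1 
 * q4   q4  q4 
(> = start, * = accepting)

start=q0; accept=q4; q0-x->q0; q0-y->q1; q1-x->q2; q1-y->q1; q2-x->q0; q2-y->q3; q3-x->q4; q3-y->q1; q4-x->q4; q4-y->q4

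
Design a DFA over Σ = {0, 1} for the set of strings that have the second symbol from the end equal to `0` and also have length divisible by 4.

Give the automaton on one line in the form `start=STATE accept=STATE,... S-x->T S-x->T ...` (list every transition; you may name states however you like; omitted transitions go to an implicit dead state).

Build one automaton per condition and run them in lockstep. The first has 7 states tracking the last 2 symbols read; the second has 4 states tracking the input length modulo 4. A product state is a pair (one from each), accepting exactly when both do.
19 states suffice.
       0  1 
>  A   B  C 
   B   D  E 
   C   F  G 
   D   H  I 
   E   J  K 
   F   H  I 
   G   J  K 
   H   L  M 
   I   N  O 
   J   L  M 
   K   N  O 
 * L   P  Q 
 * M   R  S 
   N   P  Q 
   O   R  S 
   P   D  E 
   Q   F  G 
   R   D  E 
   S   F  G 
(> = start, * = accepting)

start=A accept=L,M A-0->B A-1->C B-0->D B-1->E C-0->F C-1->G D-0->H D-1->I E-0->J E-1->K F-0->H F-1->I G-0->J G-1->K H-0->L H-1->M I-0->N I-1->O J-0->L J-1->M K-0->N K-1->O L-0->P L-1->Q M-0->R M-1->S N-0->P N-1->Q O-0->R O-1->S P-0->D P-1->E Q-0->F Q-1->G R-0->D R-1->E S-0->F S-1->G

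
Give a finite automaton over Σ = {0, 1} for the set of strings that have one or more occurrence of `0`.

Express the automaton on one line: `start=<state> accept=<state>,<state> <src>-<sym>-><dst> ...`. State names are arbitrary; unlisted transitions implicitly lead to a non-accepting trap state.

Only the number of `0`s matters, and only up to 2. Make a chain A → B → C advanced by each `0` (with C absorbing); every other symbol self-loops. The accepting set is {B, C}.
A 3-state machine:
       0  1 
>  A   B  A 
 * B   C  B 
 * C   C  C 
(> = start, * = accepting)

start=A accept=B,C A-0->B A-1->A B-0->C B-1->B C-0->C C-1->C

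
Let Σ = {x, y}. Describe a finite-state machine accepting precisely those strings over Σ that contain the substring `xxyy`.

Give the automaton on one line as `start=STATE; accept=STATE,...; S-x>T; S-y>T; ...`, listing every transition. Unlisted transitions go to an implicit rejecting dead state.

start=q0; accept=q4; q0-x>q1; q0-y>q0; q1-x>q2; q1-y>q0; q2-x>q2; q2-y>q3; q3-x>q1; q3-y>q4; q4-x>q4; q4-y>q4

Track how much of `xxyy` has been matched so far: state q0 is no progress, q4 is the absorbing accept state reached once `xxyy` has occurred. Intermediate states record partial matches; on a mismatch, fall back to the longest reusable overlap.
With 5 states:
        x   y  
>  q0   q1  q0 
   q1   q2  q0 
   q2   q2  q3 
   q3   q1  q4 
 * q4   q4  q4 
(> = start, * = accepting)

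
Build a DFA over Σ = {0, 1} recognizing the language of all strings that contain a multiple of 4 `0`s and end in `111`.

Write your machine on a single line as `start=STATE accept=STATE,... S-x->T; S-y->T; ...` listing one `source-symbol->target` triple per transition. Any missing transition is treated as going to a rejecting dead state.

Handle the two conditions separately and then intersect. One (4 states) tracks the count of `0`s modulo 4; the other (4 states) tracks how much of the suffix `111` has currently been matched. Each combined state is a pair, one component from each; accept when both components accept.
16 states suffice.
          0    1  
>  s0     s1   s2 
   s1     s3   s4 
   s2     s1   s5 
   s3     s6   s7 
   s4     s3   s8 
   s5     s1   s9 
   s6     s0  s10 
   s7     s6  s11 
   s8     s3  s12 
 * s9     s1   s9 
   s10    s0  s13 
   s11    s6  s14 
   s12    s3  s12 
   s13    s0  s15 
   s14    s6  s14 
   s15    s0  s15 
(> = start, * = accepting)

start=s0; accept=s9; s0-0->s1; s0-1->s2; s1-0->s3; s1-1->s4; s2-0->s1; s2-1->s5; s3-0->s6; s3-1->s7; s4-0->s3; s4-1->s8; s5-0->s1; s5-1->s9; s6-0->s0; s6-1->s10; s7-0->s6; s7-1->s11; s8-0->s3; s8-1->s12; s9-0->s1; s9-1->s9; s10-0->s0; s10-1->s13; s11-0->s6; s11-1->s14; s12-0->s3; s12-1->s12; s13-0->s0; s13-1->s15; s14-0->s6; s14-1->s14; s15-0->s0; s15-1->s15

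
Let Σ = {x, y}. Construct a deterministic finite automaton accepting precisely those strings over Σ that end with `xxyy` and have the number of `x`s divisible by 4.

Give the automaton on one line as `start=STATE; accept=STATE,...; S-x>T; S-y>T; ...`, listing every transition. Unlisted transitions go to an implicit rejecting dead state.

start=S0; accept=S7; S0-x>S1; S0-y>S0; S1-x>S2; S1-y>S1; S2-x>S3; S2-y>S2; S3-x>S4; S3-y>S5; S4-x>S1; S4-y>S6; S5-x>S0; S5-y>S5; S6-x>S1; S6-y>S7; S7-x>S1; S7-y>S0

Run two small machines in parallel and take their product. One (5 states) tracks how much of the suffix `xxyy` has currently been matched; the other (4 states) tracks the count of `x`s modulo 4. Each combined state is a pair, one component from each; accept when both components accept. After merging equivalent states the machine shrinks.
An 8-state machine:
        x   y  
>  S0   S1  S0 
   S1   S2  S1 
   S2   S3  S2 
   S3   S4  S5 
   S4   S1  S6 
   S5   S0  S5 
   S6   S1  S7 
 * S7   S1  S0 
(> = start, * = accepting)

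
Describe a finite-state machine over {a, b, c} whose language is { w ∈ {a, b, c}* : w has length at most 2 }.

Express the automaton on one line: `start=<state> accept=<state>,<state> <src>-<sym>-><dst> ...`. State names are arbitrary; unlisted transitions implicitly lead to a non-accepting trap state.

Count input length up to 3: every symbol moves from q0 toward q3, which means 'more than 2' and absorbs. Accept from {q0, q1, q2}.
With 4 states:
        a   b   c  
>* q0   q1  q1  q1 
 * q1   q2  q2  q2 
 * q2   q3  q3  q3 
   q3   q3  q3  q3 
(> = start, * = accepting)

start=q0 accept=q0,q1,q2 q0-a->q1 q0-b->q1 q0-c->q1 q1-a->q2 q1-b->q2 q1-c->q2 q2-a->q3 q2-b->q3 q2-c->q3 q3-a->q3 q3-b->q3 q3-c->q3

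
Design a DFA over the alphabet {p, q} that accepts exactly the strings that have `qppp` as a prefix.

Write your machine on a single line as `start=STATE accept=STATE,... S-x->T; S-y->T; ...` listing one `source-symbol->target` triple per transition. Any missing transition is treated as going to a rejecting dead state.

Check the first 4 symbols one by one: S0 through S3 record how many have matched `qppp` so far; any wrong symbol goes to the dead state S5. After all 4 match we enter the accepting sink S4.
A 6-state machine:
        p   q  
>  S0   S5  S1 
   S1   S2  S5 
   S2   S3  S5 
   S3   S4  S5 
 * S4   S4  S4 
   S5   S5  S5 
(> = start, * = accepting)

start=S0; accept=S4; S0-p->S5; S0-q->S1; S1-p->S2; S1-q->S5; S2-p->S3; S2-q->S5; S3-p->S4; S3-q->S5; S4-p->S4; S4-q->S4; S5-p->S5; S5-q->S5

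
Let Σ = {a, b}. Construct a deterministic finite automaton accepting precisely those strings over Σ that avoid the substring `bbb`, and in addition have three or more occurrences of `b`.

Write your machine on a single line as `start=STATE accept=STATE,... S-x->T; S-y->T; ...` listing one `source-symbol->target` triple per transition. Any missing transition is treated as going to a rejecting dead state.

start=q0; accept=q7,q8,q10,q11,q12,q13; q0-a->q0; q0-b->q1; q1-a->q2; q1-b->q3; q2-a->q2; q2-b->q4; q3-a->q5; q3-b->q6; q4-a->q5; q4-b->q7; q5-a->q5; q5-b->q8; q6-a->q6; q6-b->q9; q7-a->q10; q7-b->q9; q8-a->q10; q8-b->q11; q9-a->q9; q9-b->q9; q10-a->q10; q10-b->q12; q11-a->q13; q11-b->q9; q12-a->q13; q12-b->q11; q13-a->q13; q13-b->q12

Handle the two conditions separately and then intersect. One (4 states) tracks partial matches of the forbidden pattern `bbb`; the other (5 states) tracks the count of `b`s, saturating at 4. Each combined state is a pair, one component from each; accept when both components accept.
          a    b  
>  q0     q0   q1 
   q1     q2   q3 
   q2     q2   q4 
   q3     q5   q6 
   q4     q5   q7 
   q5     q5   q8 
   q6     q6   q9 
 * q7    q10   q9 
 * q8    q10  q11 
   q9     q9   q9 
 * q10   q10  q12 
 * q11   q13   q9 
 * q12   q13  q11 
 * q13   q13  q12 
(> = start, * = accepting)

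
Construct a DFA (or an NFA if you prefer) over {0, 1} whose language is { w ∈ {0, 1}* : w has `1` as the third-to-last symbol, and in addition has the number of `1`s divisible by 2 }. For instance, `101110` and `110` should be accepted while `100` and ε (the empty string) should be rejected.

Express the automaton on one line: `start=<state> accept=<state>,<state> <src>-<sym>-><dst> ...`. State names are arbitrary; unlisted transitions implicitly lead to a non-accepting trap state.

Handle the two conditions separately and then intersect. One (15 states) tracks the last 3 symbols read; the other (2 states) tracks the count of `1`s modulo 2. Each combined state is a pair, one component from each; accept when both components accept.
With 23 states:
          0    1  
>  q0     q1   q2 
   q1     q3   q4 
   q2     q5   q6 
   q3     q7   q8 
   q4     q9  q10 
   q5    q11  q12 
   q6    q13  q14 
   q7     q7   q8 
   q8     q9  q10 
   q9    q11  q12 
   q10   q13  q14 
   q11   q15  q16 
 * q12   q17  q18 
 * q13   q19  q20 
   q14   q21  q22 
   q15   q15  q16 
   q16   q17  q18 
   q17   q19  q20 
   q18   q21  q22 
 * q19    q7   q8 
   q20    q9  q10 
   q21   q11  q12 
 * q22   q13  q14 
(> = start, * = accepting)

start=q0 accept=q12,q13,q19,q22 q0-0->q1 q0-1->q2 q1-0->q3 q1-1->q4 q2-0->q5 q2-1->q6 q3-0->q7 q3-1->q8 q4-0->q9 q4-1->q10 q5-0->q11 q5-1->q12 q6-0->q13 q6-1->q14 q7-0->q7 q7-1->q8 q8-0->q9 q8-1->q10 q9-0->q11 q9-1->q12 q10-0->q13 q10-1->q14 q11-0->q15 q11-1->q16 q12-0->q17 q12-1->q18 q13-0->q19 q13-1->q20 q14-0->q21 q14-1->q22 q15-0->q15 q15-1->q16 q16-0->q17 q16-1->q18 q17-0->q19 q17-1->q20 q18-0->q21 q18-1->q22 q19-0->q7 q19-1->q8 q20-0->q9 q20-1->q10 q21-0->q11 q21-1->q12 q22-0->q13 q22-1->q14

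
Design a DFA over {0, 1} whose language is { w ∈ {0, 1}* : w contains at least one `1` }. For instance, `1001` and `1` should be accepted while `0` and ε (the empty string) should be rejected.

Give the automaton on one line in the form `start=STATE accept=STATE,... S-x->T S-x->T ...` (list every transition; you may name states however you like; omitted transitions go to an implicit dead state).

start=q0 accept=q1,q2 q0-0->q0 q0-1->q1 q1-0->q1 q1-1->q2 q2-0->q2 q2-1->q2

Only the number of `1`s matters, and only up to 2. Make a chain q0 → q1 → q2 advanced by each `1` (with q2 absorbing); every other symbol self-loops. The accepting set is {q1, q2}.
3 states suffice.
        0   1  
>  q0   q0  q1 
 * q1   q1  q2 
 * q2   q2  q2 
(> = start, * = accepting)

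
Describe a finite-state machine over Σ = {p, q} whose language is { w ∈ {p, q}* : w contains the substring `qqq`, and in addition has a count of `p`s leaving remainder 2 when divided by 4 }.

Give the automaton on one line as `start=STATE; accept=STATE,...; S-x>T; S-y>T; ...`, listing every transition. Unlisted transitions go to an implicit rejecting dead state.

Run two small machines in parallel and take their product. The first has 4 states tracking whether and how much of `qqq` has been seen; the second has 4 states tracking the count of `p`s modulo 4. A product state is a pair (one from each), accepting exactly when both do.
16 states suffice.
       p  q 
>  A   B  C 
   B   D  E 
   C   B  F 
   D   G  H 
   E   D  I 
   F   B  J 
   G   A  K 
   H   G  L 
   I   D  M 
   J   M  J 
   K   A  N 
   L   G  O 
   M   O  M 
   N   A  P 
 * O   P  O 
   P   J  P 
(> = start, * = accepting)

start=A; accept=O; A-p>B; A-q>C; B-p>D; B-q>E; C-p>B; C-q>F; D-p>G; D-q>H; E-p>D; E-q>I; F-p>B; F-q>J; G-p>A; G-q>K; H-p>G; H-q>L; I-p>D; I-q>M; J-p>M; J-q>J; K-p>A; K-q>N; L-p>G; L-q>O; M-p>O; M-q>M; N-p>A; N-q>P; O-p>P; O-q>O; P-p>J; P-q>P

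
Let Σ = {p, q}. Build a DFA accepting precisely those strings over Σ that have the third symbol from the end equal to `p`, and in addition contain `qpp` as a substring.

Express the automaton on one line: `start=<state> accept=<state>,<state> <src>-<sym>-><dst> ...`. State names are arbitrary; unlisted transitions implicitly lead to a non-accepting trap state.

Handle the two conditions separately and then intersect. One (15 states) tracks the last 3 symbols read; the other (4 states) tracks whether and how much of `qpp` has been seen. Each combined state is a pair, one component from each; accept when both components accept.
With 22 states:
          p    q  
>  s0     s1   s2 
   s1     s3   s4 
   s2     s5   s6 
   s3     s7   s8 
   s4     s9  s10 
   s5    s11  s12 
   s6    s13  s14 
   s7     s7   s8 
   s8     s9  s10 
   s9    s11  s12 
   s10   s13  s14 
   s11   s15  s16 
   s12    s9  s10 
   s13   s11  s12 
   s14   s13  s14 
 * s15   s15  s16 
 * s16   s17  s18 
 * s17   s11  s19 
 * s18   s20  s21 
   s19   s17  s18 
   s20   s11  s19 
   s21   s20  s21 
(> = start, * = accepting)

start=s0 accept=s15,s16,s17,s18 s0-p->s1 s0-q->s2 s1-p->s3 s1-q->s4 s2-p->s5 s2-q->s6 s3-p->s7 s3-q->s8 s4-p->s9 s4-q->s10 s5-p->s11 s5-q->s12 s6-p->s13 s6-q->s14 s7-p->s7 s7-q->s8 s8-p->s9 s8-q->s10 s9-p->s11 s9-q->s12 s10-p->s13 s10-q->s14 s11-p->s15 s11-q->s16 s12-p->s9 s12-q->s10 s13-p->s11 s13-q->s12 s14-p->s13 s14-q->s14 s15-p->s15 s15-q->s16 s16-p->s17 s16-q->s18 s17-p->s11 s17-q->s19 s18-p->s20 s18-q->s21 s19-p->s17 s19-q->s18 s20-p->s11 s20-q->s19 s21-p->s20 s21-q->s21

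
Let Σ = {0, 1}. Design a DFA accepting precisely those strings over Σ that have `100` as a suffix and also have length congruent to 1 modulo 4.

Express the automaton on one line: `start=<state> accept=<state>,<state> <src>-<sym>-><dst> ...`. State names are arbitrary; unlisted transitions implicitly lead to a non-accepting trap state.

start=q0 accept=q6 q0-0->q1 q0-1->q1 q1-0->q2 q1-1->q2 q2-0->q3 q2-1->q4 q3-0->q0 q3-1->q0 q4-0->q5 q4-1->q0 q5-0->q6 q5-1->q1 q6-0->q2 q6-1->q2

Handle the two conditions separately and then intersect. The first has 4 states tracking how much of the suffix `100` has currently been matched; the second has 4 states tracking the input length modulo 4. A product state is a pair (one from each), accepting exactly when both do. Equivalent product states are then merged.
With 7 states:
        0   1  
>  q0   q1  q1 
   q1   q2  q2 
   q2   q3  q4 
   q3   q0  q0 
   q4   q5  q0 
   q5   q6  q1 
 * q6   q2  q2 
(> = start, * = accepting)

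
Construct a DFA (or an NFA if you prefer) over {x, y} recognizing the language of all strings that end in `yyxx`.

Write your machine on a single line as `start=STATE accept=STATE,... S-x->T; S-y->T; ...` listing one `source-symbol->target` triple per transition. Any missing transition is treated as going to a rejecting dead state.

start=S0; accept=S4; S0-x->S0; S0-y->S1; S1-x->S0; S1-y->S2; S2-x->S3; S2-y->S2; S3-x->S4; S3-y->S1; S4-x->S0; S4-y->S1

Let each state record the length of the longest suffix of the input read so far that is also a prefix of `yyxx`. S1 means the last symbol is `y`; S2 means the last 2 symbols are `yy`; S3 means the last 3 symbols are `yyx`; S4 means the last 4 symbols are `yyxx`. Accept only at S4, where the string currently ends in `yyxx`.
        x   y  
>  S0   S0  S1 
   S1   S0  S2 
   S2   S3  S2 
   S3   S4  S1 
 * S4   S0  S1 
(> = start, * = accepting)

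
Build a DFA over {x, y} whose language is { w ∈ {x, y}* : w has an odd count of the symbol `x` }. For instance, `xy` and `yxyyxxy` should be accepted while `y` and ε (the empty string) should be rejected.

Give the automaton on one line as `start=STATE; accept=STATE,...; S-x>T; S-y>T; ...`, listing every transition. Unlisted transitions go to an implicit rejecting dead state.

Keep the running count of `x`s modulo 2: each `x` advances along the cycle q0 → q1 → q0 while other symbols loop. Accept at q1.
A 2-state machine:
        x   y  
>  q0   q1  q0 
 * q1   q0  q1 
(> = start, * = accepting)

start=q0; accept=q1; q0-x>q1; q0-y>q0; q1-x>q0; q1-y>q1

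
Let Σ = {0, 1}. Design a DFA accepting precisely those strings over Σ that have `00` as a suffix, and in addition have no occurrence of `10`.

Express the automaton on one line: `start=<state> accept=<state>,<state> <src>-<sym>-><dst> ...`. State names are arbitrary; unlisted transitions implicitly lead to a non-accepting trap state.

start=q0 accept=q3 q0-0->q1 q0-1->q2 q1-0->q3 q1-1->q2 q2-0->q4 q2-1->q2 q3-0->q3 q3-1->q2 q4-0->q5 q4-1->q6 q5-0->q5 q5-1->q6 q6-0->q4 q6-1->q6

Build one automaton per condition and run them in lockstep. The first has 3 states tracking how much of the suffix `00` has currently been matched; the second has 3 states tracking partial matches of the forbidden pattern `10`. A product state is a pair (one from each), accepting exactly when both do.
A 7-state machine:
        0   1  
>  q0   q1  q2 
   q1   q3  q2 
   q2   q4  q2 
 * q3   q3  q2 
   q4   q5  q6 
   q5   q5  q6 
   q6   q4  q6 
(> = start, * = accepting)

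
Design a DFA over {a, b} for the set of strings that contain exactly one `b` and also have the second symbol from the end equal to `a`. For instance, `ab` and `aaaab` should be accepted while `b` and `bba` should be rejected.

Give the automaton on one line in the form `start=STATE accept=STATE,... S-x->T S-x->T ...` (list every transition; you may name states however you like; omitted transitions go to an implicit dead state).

Handle the two conditions separately and then intersect. One (3 states) tracks the count of `b`s, saturating at 2; the other (7 states) tracks the last 2 symbols read. Each combined state is a pair, one component from each; accept when both components accept.
11 states suffice.
          a    b  
>  q0     q1   q2 
   q1     q3   q4 
   q2     q5   q6 
   q3     q3   q4 
 * q4     q5   q6 
   q5     q7   q8 
   q6     q9   q6 
 * q7     q7   q8 
   q8     q9   q6 
   q9    q10   q8 
   q10   q10   q8 
(> = start, * = accepting)

start=q0 accept=q4,q7 q0-a->q1 q0-b->q2 q1-a->q3 q1-b->q4 q2-a->q5 q2-b->q6 q3-a->q3 q3-b->q4 q4-a->q5 q4-b->q6 q5-a->q7 q5-b->q8 q6-a->q9 q6-b->q6 q7-a->q7 q7-b->q8 q8-a->q9 q8-b->q6 q9-a->q10 q9-b->q8 q10-a->q10 q10-b->q8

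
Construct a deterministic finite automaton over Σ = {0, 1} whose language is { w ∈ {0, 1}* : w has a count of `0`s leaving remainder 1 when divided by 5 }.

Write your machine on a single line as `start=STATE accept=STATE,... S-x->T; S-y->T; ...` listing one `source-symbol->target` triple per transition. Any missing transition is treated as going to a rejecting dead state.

start=q0; accept=q1; q0-0->q1; q0-1->q0; q1-0->q2; q1-1->q1; q2-0->q3; q2-1->q2; q3-0->q4; q3-1->q3; q4-0->q0; q4-1->q4

Keep the running count of `0`s modulo 5: each `0` advances along the cycle q0 → q1 → q2 → q3 → q4 → q0 while other symbols loop. Accept at q1.
With 5 states:
        0   1  
>  q0   q1  q0 
 * q1   q2  q1 
   q2   q3  q2 
   q3   q4  q3 
   q4   q0  q4 
(> = start, * = accepting)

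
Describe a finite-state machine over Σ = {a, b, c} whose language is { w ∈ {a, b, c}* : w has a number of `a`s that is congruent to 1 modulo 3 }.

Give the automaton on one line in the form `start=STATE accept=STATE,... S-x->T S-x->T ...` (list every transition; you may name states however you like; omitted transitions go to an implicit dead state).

The only thing that matters is how many `a`s have appeared, reduced mod 3. Use one state per residue: q0 for 0, …, q2 for 2. Reading `a` moves to the next residue; anything else stays put. q1 is accepting.
3 states suffice.
        a   b   c  
>  q0   q1  q0  q0 
 * q1   q2  q1  q1 
   q2   q0  q2  q2 
(> = start, * = accepting)

start=q0 accept=q1 q0-a->q1 q0-b->q0 q0-c->q0 q1-a->q2 q1-b->q1 q1-c->q1 q2-a->q0 q2-b->q2 q2-c->q2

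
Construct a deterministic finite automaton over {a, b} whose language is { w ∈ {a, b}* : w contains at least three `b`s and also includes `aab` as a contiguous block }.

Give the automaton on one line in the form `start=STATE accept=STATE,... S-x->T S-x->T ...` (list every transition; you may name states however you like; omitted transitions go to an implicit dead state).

start=q0 accept=q9 q0-a->q1 q0-b->q2 q1-a->q3 q1-b->q2 q2-a->q4 q2-b->q5 q3-a->q3 q3-b->q6 q4-a->q6 q4-b->q5 q5-a->q7 q5-b->q5 q6-a->q6 q6-b->q8 q7-a->q8 q7-b->q5 q8-a->q8 q8-b->q9 q9-a->q9 q9-b->q9

Run two small machines in parallel and take their product. One (5 states) tracks the count of `b`s, saturating at 4; the other (4 states) tracks whether and how much of `aab` has been seen. Each combined state is a pair, one component from each; accept when both components accept. Minimizing collapses redundant product states.
A 10-state machine:
        a   b  
>  q0   q1  q2 
   q1   q3  q2 
   q2   q4  q5 
   q3   q3  q6 
   q4   q6  q5 
   q5   q7  q5 
   q6   q6  q8 
   q7   q8  q5 
   q8   q8  q9 
 * q9   q9  q9 
(> = start, * = accepting)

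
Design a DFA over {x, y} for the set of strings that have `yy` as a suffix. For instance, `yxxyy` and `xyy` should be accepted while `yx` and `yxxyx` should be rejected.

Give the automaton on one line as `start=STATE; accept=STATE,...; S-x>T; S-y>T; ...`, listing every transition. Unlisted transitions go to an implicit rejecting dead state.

Let each state record the length of the longest suffix of the input read so far that is also a prefix of `yy`. q1 means the last symbol is `y`; q2 means the last 2 symbols are `yy`. Accept only at q2, where the string currently ends in `yy`.
        x   y  
>  q0   q0  q1 
   q1   q0  q2 
 * q2   q0  q2 
(> = start, * = accepting)

start=q0; accept=q2; q0-x>q0; q0-y>q1; q1-x>q0; q1-y>q2; q2-x>q0; q2-y>q2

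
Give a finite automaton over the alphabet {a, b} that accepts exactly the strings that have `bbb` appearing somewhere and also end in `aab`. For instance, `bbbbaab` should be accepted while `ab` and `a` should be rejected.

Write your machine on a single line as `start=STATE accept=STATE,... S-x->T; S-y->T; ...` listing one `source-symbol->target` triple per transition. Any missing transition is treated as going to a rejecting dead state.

start=S0; accept=S6; S0-a->S0; S0-b->S1; S1-a->S0; S1-b->S2; S2-a->S0; S2-b->S3; S3-a->S4; S3-b->S3; S4-a->S5; S4-b->S3; S5-a->S5; S5-b->S6; S6-a->S4; S6-b->S3

Handle the two conditions separately and then intersect. One (4 states) tracks whether and how much of `bbb` has been seen; the other (4 states) tracks how much of the suffix `aab` has currently been matched. Each combined state is a pair, one component from each; accept when both components accept. Minimizing collapses redundant product states.
A 7-state machine:
        a   b  
>  S0   S0  S1 
   S1   S0  S2 
   S2   S0  S3 
   S3   S4  S3 
   S4   S5  S3 
   S5   S5  S6 
 * S6   S4  S3 
(> = start, * = accepting)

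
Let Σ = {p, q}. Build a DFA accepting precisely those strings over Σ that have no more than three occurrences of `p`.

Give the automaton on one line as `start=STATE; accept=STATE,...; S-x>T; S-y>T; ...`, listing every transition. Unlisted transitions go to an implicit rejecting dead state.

start=S0; accept=S0,S1,S2,S3; S0-p>S1; S0-q>S0; S1-p>S2; S1-q>S1; S2-p>S3; S2-q>S2; S3-p>S4; S3-q>S3; S4-p>S4; S4-q>S4

Count `p`s, saturating at 4: states S0 through S3 mean 0 through 3 `p`s seen; S4 means more than 3. Each `p` increments (capped at S4); other symbols loop. Accept from {S0, S1, S2, S3}.
5 states suffice.
        p   q  
>* S0   S1  S0 
 * S1   S2  S1 
 * S2   S3  S2 
 * S3   S4  S3 
   S4   S4  S4 
(> = start, * = accepting)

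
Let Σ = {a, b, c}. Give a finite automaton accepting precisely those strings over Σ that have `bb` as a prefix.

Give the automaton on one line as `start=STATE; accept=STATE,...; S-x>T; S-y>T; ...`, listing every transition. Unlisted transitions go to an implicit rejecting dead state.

Walk along `bb` while the input agrees: from s0 take `b` to s1, and so on. Any deviation drops to the rejecting sink s3. Once s2 is reached the prefix is confirmed and every continuation is accepted.
        a   b   c  
>  s0   s3  s1  s3 
   s1   s3  s2  s3 
 * s2   s2  s2  s2 
   s3   s3  s3  s3 
(> = start, * = accepting)

start=s0; accept=s2; s0-a>s3; s0-b>s1; s0-c>s3; s1-a>s3; s1-b>s2; s1-c>s3; s2-a>s2; s2-b>s2; s2-c>s2; s3-a>s3; s3-b>s3; s3-c>s3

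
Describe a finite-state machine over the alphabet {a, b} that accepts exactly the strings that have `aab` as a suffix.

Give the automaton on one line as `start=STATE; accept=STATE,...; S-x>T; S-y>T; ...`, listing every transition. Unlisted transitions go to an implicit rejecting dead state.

Let each state record the length of the longest suffix of the input read so far that is also a prefix of `aab`. q1 means the last symbol is `a`; q2 means the last 2 symbols are `aa`; q3 means the last 3 symbols are `aab`. Accept only at q3, where the string currently ends in `aab`.
        a   b  
>  q0   q1  q0 
   q1   q2  q0 
   q2   q2  q3 
 * q3   q1  q0 
(> = start, * = accepting)

start=q0; accept=q3; q0-a>q1; q0-b>q0; q1-a>q2; q1-b>q0; q2-a>q2; q2-b>q3; q3-a>q1; q3-b>q0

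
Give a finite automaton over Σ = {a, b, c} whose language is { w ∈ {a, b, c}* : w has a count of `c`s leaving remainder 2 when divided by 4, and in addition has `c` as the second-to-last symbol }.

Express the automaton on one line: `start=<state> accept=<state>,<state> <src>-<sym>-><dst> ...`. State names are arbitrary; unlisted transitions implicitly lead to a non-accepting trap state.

start=S0 accept=S3,S5 S0-a->S0 S0-b->S0 S0-c->S1 S1-a->S2 S1-b->S2 S1-c->S3 S2-a->S2 S2-b->S2 S2-c->S4 S3-a->S5 S3-b->S5 S3-c->S6 S4-a->S5 S4-b->S5 S4-c->S6 S5-a->S7 S5-b->S7 S5-c->S6 S6-a->S6 S6-b->S6 S6-c->S0 S7-a->S7 S7-b->S7 S7-c->S6

Build one automaton per condition and run them in lockstep. One (4 states) tracks the count of `c`s modulo 4; the other (13 states) tracks the last 2 symbols read. Each combined state is a pair, one component from each; accept when both components accept. Minimizing collapses redundant product states.
With 8 states:
        a   b   c  
>  S0   S0  S0  S1 
   S1   S2  S2  S3 
   S2   S2  S2  S4 
 * S3   S5  S5  S6 
   S4   S5  S5  S6 
 * S5   S7  S7  S6 
   S6   S6  S6  S0 
   S7   S7  S7  S6 
(> = start, * = accepting)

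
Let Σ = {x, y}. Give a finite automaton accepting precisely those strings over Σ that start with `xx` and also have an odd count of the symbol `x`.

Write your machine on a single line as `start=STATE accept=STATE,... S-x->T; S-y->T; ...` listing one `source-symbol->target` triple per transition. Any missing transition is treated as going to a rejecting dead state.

start=q0; accept=q4; q0-x->q1; q0-y->q2; q1-x->q3; q1-y->q2; q2-x->q2; q2-y->q2; q3-x->q4; q3-y->q3; q4-x->q3; q4-y->q4

Run two small machines in parallel and take their product. One (4 states) tracks whether the input so far still matches the prefix `xx`; the other (2 states) tracks the count of `x`s modulo 2. Each combined state is a pair, one component from each; accept when both components accept. Equivalent product states are then merged.
        x   y  
>  q0   q1  q2 
   q1   q3  q2 
   q2   q2  q2 
   q3   q4  q3 
 * q4   q3  q4 
(> = start, * = accepting)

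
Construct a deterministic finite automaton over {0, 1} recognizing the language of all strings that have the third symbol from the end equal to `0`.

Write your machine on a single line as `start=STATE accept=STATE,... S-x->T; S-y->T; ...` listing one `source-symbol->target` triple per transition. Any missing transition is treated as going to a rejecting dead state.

start=s0; accept=s7,s8,s9,s10; s0-0->s1; s0-1->s2; s1-0->s3; s1-1->s4; s2-0->s5; s2-1->s6; s3-0->s7; s3-1->s8; s4-0->s9; s4-1->s10; s5-0->s11; s5-1->s12; s6-0->s13; s6-1->s14; s7-0->s7; s7-1->s8; s8-0->s9; s8-1->s10; s9-0->s11; s9-1->s12; s10-0->s13; s10-1->s14; s11-0->s7; s11-1->s8; s12-0->s9; s12-1->s10; s13-0->s11; s13-1->s12; s14-0->s13; s14-1->s14

Because acceptance depends on a position counted from the end, the machine has to buffer the most recent 3 symbols. Make each state the string of the last up-to-3 symbols read; on input `x` shift the window left and append `x`. Accept when the buffered window has length 3 and begins with `0`.
          0    1  
>  s0     s1   s2 
   s1     s3   s4 
   s2     s5   s6 
   s3     s7   s8 
   s4     s9  s10 
   s5    s11  s12 
   s6    s13  s14 
 * s7     s7   s8 
 * s8     s9  s10 
 * s9    s11  s12 
 * s10   s13  s14 
   s11    s7   s8 
   s12    s9  s10 
   s13   s11  s12 
   s14   s13  s14 
(> = start, * = accepting)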